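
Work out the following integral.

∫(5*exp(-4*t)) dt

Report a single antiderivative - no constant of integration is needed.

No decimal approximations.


Answer: -5*exp(-4*t)/4.


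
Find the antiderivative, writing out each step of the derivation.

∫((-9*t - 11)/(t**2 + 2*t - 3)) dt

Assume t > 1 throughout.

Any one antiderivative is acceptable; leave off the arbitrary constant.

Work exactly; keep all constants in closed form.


Step 1. Decompose ∫((-9*t - 11)/(t**2 + 2*t - 3)) dt by partial fractions, (-9*t - 11)/(t**2 + 2*t - 3) = -4/(t + 3) - 5/(t - 1): now ∫(-5/(t - 1)) dt + ∫(-4/(t + 3)) dt.
Step 2. Evaluate the standard form [assuming t > -3]: now -4*log(t + 3) + ∫(-5/(t - 1)) dt.
Step 3. Evaluate the standard form [assuming t > 1]: now -5*log(t - 1) - 4*log(t + 3).
Answer: -5*log(t - 1) - 4*log(t + 3).


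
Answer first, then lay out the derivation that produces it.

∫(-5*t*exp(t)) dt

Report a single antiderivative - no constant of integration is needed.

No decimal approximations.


The answer is -5*t*exp(t) + 5*exp(t).
Step 1. Integrate ∫(-5*t*exp(t)) dt by parts with u = t, dv = (-5*exp(t)) dt, so v = -5*exp(t): now -5*t*exp(t) + ∫(5*exp(t)) dt.
Step 2. Evaluate the standard form: now -5*t*exp(t) + 5*exp(t).
Answer: -5*t*exp(t) + 5*exp(t).


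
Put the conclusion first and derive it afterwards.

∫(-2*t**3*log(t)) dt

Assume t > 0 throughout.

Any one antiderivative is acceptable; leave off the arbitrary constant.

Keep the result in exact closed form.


The answer is -t**4*log(t)/2 + t**4/8.
Step 1. Integrate ∫(-2*t**3*log(t)) dt by parts with u = log(t), dv = (-2*t**3) dt, so v = -t**4/2 [assuming t > 0]: now -t**4*log(t)/2 + ∫(t**3/2) dt.
Step 2. Evaluate the standard form: now -t**4*log(t)/2 + t**4/8.
Answer: -t**4*log(t)/2 + t**4/8.


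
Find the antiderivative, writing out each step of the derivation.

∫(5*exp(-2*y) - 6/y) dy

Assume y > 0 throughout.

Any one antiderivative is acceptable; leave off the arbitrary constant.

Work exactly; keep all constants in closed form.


Step 1. Rewrite: now ∫(-6/y) dy + ∫(5*exp(-2*y)) dy.
Step 2. Evaluate the standard form [assuming y > 0]: now -6*log(y) + ∫(5*exp(-2*y)) dy.
Step 3. Evaluate the standard form: now -6*log(y) - 5*exp(-2*y)/2.
Answer: -6*log(y) - 5*exp(-2*y)/2.


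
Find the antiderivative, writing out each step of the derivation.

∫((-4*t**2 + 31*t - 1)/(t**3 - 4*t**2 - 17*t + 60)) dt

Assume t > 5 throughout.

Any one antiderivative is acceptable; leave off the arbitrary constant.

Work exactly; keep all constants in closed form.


Step 1. Decompose ∫((-4*t**2 + 31*t - 1)/(t**3 - 4*t**2 - 17*t + 60)) dt by partial fractions, (-4*t**2 + 31*t - 1)/(t**3 - 4*t**2 - 17*t + 60) = -3/(t + 4) - 4/(t - 3) + 3/(t - 5): now ∫(3/(t - 5)) dt + ∫(-4/(t - 3)) dt + ∫(-3/(t + 4)) dt.
Step 2. Evaluate the standard form [assuming t > 3]: now -4*log(t - 3) + ∫(3/(t - 5)) dt + ∫(-3/(t + 4)) dt.
Step 3. Evaluate the standard form [assuming t > 5]: now 3*log(t - 5) - 4*log(t - 3) + ∫(-3/(t + 4)) dt.
Step 4. Evaluate the standard form [assuming t > -4]: now 3*log(t - 5) - 4*log(t - 3) - 3*log(t + 4).
Answer: 3*log(t - 5) - 4*log(t - 3) - 3*log(t + 4).


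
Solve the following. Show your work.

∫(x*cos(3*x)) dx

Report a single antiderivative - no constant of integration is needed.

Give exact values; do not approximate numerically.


Step 1. Integrate ∫(x*cos(3*x)) dx by parts with u = x, dv = (cos(3*x)) dx, so v = sin(3*x)/3: now x*sin(3*x)/3 + ∫(-sin(3*x)/3) dx.
Step 2. Evaluate the standard form: now x*sin(3*x)/3 + cos(3*x)/9.
Answer: x*sin(3*x)/3 + cos(3*x)/9.


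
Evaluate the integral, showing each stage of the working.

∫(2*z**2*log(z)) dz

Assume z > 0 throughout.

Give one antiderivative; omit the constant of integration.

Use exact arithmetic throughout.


Step 1. Integrate ∫(2*z**2*log(z)) dz by parts with u = log(z), dv = (2*z**2) dz, so v = 2*z**3/3 [assuming z > 0]: now 2*z**3*log(z)/3 + ∫(-2*z**2/3) dz.
Step 2. Evaluate the standard form: now 2*z**3*log(z)/3 - 2*z**3/9.
Answer: 2*z**3*log(z)/3 - 2*z**3/9.


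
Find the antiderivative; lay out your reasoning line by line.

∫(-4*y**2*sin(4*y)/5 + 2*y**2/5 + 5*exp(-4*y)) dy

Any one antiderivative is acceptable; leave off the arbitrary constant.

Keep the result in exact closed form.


Step 1. Rewrite: now ∫(2*y**2/5) dy + ∫(-4*y**2*sin(4*y)/5) dy + ∫(5*exp(-4*y)) dy.
Step 2. Evaluate the standard form: now 2*y**3/15 + ∫(-4*y**2*sin(4*y)/5) dy + ∫(5*exp(-4*y)) dy.
Step 3. Evaluate the standard form: now 2*y**3/15 + ∫(-4*y**2*sin(4*y)/5) dy - 5*exp(-4*y)/4.
Step 4. Integrate ∫(-4*y**2*sin(4*y)/5) dy by parts with u = y**2, dv = (-4*sin(4*y)/5) dy, so v = cos(4*y)/5: now 2*y**3/15 + y**2*cos(4*y)/5 + ∫(-2*y*cos(4*y)/5) dy - 5*exp(-4*y)/4.
Step 5. Integrate ∫(-2*y*cos(4*y)/5) dy by parts with u = y, dv = (-2*cos(4*y)/5) dy, so v = -sin(4*y)/10: now 2*y**3/15 + y**2*cos(4*y)/5 - y*sin(4*y)/10 + ∫(sin(4*y)/10) dy - 5*exp(-4*y)/4.
Step 6. Evaluate the standard form: now 2*y**3/15 + y**2*cos(4*y)/5 - y*sin(4*y)/10 - cos(4*y)/40 - 5*exp(-4*y)/4.
Answer: 2*y**3/15 + y**2*cos(4*y)/5 - y*sin(4*y)/10 - cos(4*y)/40 - 5*exp(-4*y)/4.


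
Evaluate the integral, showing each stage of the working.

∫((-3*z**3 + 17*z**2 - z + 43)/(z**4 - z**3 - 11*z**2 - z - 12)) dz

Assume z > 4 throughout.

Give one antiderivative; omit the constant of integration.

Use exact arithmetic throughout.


Step 1. Decompose ∫((-3*z**3 + 17*z**2 - z + 43)/(z**4 - z**3 - 11*z**2 - z - 12)) dz by partial fractions, (-3*z**3 + 17*z**2 - z + 43)/(z**4 - z**3 - 11*z**2 - z - 12) = -2/(z**2 + 1) - 4/(z + 3) + 1/(z - 4): now ∫(1/(z - 4)) dz + ∫(-4/(z + 3)) dz + ∫(-2/(z**2 + 1)) dz.
Step 2. Evaluate the standard form [assuming z > 4]: now log(z - 4) + ∫(-4/(z + 3)) dz + ∫(-2/(z**2 + 1)) dz.
Step 3. Evaluate the standard form [assuming z > -3]: now log(z - 4) - 4*log(z + 3) + ∫(-2/(z**2 + 1)) dz.
Step 4. Evaluate the standard form: now log(z - 4) - 4*log(z + 3) - 2*atan(z).
Answer: log(z - 4) - 4*log(z + 3) - 2*atan(z).


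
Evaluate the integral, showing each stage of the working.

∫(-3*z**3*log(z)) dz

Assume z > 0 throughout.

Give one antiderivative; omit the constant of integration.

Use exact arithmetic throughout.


Step 1. Integrate ∫(-3*z**3*log(z)) dz by parts with u = log(z), dv = (-3*z**3) dz, so v = -3*z**4/4 [assuming z > 0]: now -3*z**4*log(z)/4 + ∫(3*z**3/4) dz.
Step 2. Evaluate the standard form: now -3*z**4*log(z)/4 + 3*z**4/16.
Answer: -3*z**4*log(z)/4 + 3*z**4/16.


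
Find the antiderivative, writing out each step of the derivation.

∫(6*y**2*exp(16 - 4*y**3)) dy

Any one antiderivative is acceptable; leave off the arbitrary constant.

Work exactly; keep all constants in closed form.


Step 1. Substitute u = y**3 - 4, turning ∫(6*y**2*exp(16 - 4*y**3)) dy into ∫(2*exp(-4*u)) du: now ∫(2*exp(-4*u)) du.
Step 2. Evaluate the standard form: now -exp(-4*u)/2.
Step 3. Substitute back u = y**3 - 4: now -exp(16 - 4*y**3)/2.
Answer: -exp(16 - 4*y**3)/2.


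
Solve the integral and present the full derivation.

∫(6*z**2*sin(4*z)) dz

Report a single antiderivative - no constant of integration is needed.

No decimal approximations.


Step 1. Integrate ∫(6*z**2*sin(4*z)) dz by parts with u = z**2, dv = (6*sin(4*z)) dz, so v = -3*cos(4*z)/2: now -3*z**2*cos(4*z)/2 + ∫(3*z*cos(4*z)) dz.
Step 2. Integrate ∫(3*z*cos(4*z)) dz by parts with u = z, dv = (3*cos(4*z)) dz, so v = 3*sin(4*z)/4: now -3*z**2*cos(4*z)/2 + 3*z*sin(4*z)/4 + ∫(-3*sin(4*z)/4) dz.
Step 3. Evaluate the standard form: now -3*z**2*cos(4*z)/2 + 3*z*sin(4*z)/4 + 3*cos(4*z)/16.
Answer: -3*z**2*cos(4*z)/2 + 3*z*sin(4*z)/4 + 3*cos(4*z)/16.


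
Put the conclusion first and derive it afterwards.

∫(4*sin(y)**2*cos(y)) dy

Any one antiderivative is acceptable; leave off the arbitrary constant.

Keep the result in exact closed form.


The answer is 4*sin(y)**3/3.
Step 1. Substitute u = sin(y), turning ∫(4*sin(y)**2*cos(y)) dy into ∫(4*u**2) du: now ∫(4*u**2) du.
Step 2. Evaluate the standard form: now 4*u**3/3.
Step 3. Substitute back u = sin(y): now 4*sin(y)**3/3.
Answer: 4*sin(y)**3/3.


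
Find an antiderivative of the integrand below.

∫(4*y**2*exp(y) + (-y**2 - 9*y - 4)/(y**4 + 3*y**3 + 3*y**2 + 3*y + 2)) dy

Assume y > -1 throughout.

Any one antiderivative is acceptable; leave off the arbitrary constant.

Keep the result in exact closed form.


Answer: 4*y**2*exp(y) - 8*y*exp(y) + 8*exp(y) + 2*log(y + 1) - 2*log(y + 2) - 3*atan(y).


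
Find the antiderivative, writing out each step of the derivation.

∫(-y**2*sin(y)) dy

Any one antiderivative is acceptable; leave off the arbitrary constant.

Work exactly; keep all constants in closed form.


Step 1. Integrate ∫(-y**2*sin(y)) dy by parts with u = y**2, dv = (-sin(y)) dy, so v = cos(y): now y**2*cos(y) + ∫(-2*y*cos(y)) dy.
Step 2. Integrate ∫(-2*y*cos(y)) dy by parts with u = y, dv = (-2*cos(y)) dy, so v = -2*sin(y): now y**2*cos(y) - 2*y*sin(y) + ∫(2*sin(y)) dy.
Step 3. Evaluate the standard form: now y**2*cos(y) - 2*y*sin(y) - 2*cos(y).
Answer: y**2*cos(y) - 2*y*sin(y) - 2*cos(y).


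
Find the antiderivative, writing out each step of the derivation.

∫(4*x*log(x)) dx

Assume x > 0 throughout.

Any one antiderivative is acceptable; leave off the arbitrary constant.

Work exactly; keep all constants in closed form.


Step 1. Integrate ∫(4*x*log(x)) dx by parts with u = log(x), dv = (4*x) dx, so v = 2*x**2 [assuming x > 0]: now 2*x**2*log(x) + ∫(-2*x) dx.
Step 2. Evaluate the standard form: now 2*x**2*log(x) - x**2.
Answer: 2*x**2*log(x) - x**2.


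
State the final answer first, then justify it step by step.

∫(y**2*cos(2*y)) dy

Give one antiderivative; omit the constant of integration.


The answer is y**2*sin(2*y)/2 + y*cos(2*y)/2 - sin(2*y)/4.
Step 1. Integrate ∫(y**2*cos(2*y)) dy by parts with u = y**2, dv = (cos(2*y)) dy, so v = sin(2*y)/2: now y**2*sin(2*y)/2 + ∫(-y*sin(2*y)) dy.
Step 2. Integrate ∫(-y*sin(2*y)) dy by parts with u = y, dv = (-sin(2*y)) dy, so v = cos(2*y)/2: now y**2*sin(2*y)/2 + y*cos(2*y)/2 + ∫(-cos(2*y)/2) dy.
Step 3. Evaluate the standard form: now y**2*sin(2*y)/2 + y*cos(2*y)/2 - sin(2*y)/4.
Answer: y**2*sin(2*y)/2 + y*cos(2*y)/2 - sin(2*y)/4.


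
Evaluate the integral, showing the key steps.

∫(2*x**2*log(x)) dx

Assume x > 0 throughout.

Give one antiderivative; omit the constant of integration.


Step 1. Integrate ∫(2*x**2*log(x)) dx by parts with u = log(x), dv = (2*x**2) dx, so v = 2*x**3/3 [assuming x > 0]: now 2*x**3*log(x)/3 + ∫(-2*x**2/3) dx.
Step 2. Evaluate the standard form: now 2*x**3*log(x)/3 - 2*x**3/9.
Answer: 2*x**3*log(x)/3 - 2*x**3/9.


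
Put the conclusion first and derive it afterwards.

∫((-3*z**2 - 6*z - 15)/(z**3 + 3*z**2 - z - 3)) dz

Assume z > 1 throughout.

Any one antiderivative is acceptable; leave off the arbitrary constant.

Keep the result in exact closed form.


The answer is -3*log(z - 1) + 3*log(z + 1) - 3*log(z + 3).
Step 1. Decompose ∫((-3*z**2 - 6*z - 15)/(z**3 + 3*z**2 - z - 3)) dz by partial fractions, (-3*z**2 - 6*z - 15)/(z**3 + 3*z**2 - z - 3) = -3/(z + 3) + 3/(z + 1) - 3/(z - 1): now ∫(-3/(z - 1)) dz + ∫(3/(z + 1)) dz + ∫(-3/(z + 3)) dz.
Step 2. Evaluate the standard form [assuming z > 1]: now -3*log(z - 1) + ∫(3/(z + 1)) dz + ∫(-3/(z + 3)) dz.
Step 3. Evaluate the standard form [assuming z > -3]: now -3*log(z - 1) - 3*log(z + 3) + ∫(3/(z + 1)) dz.
Step 4. Evaluate the standard form [assuming z > -1]: now -3*log(z - 1) + 3*log(z + 1) - 3*log(z + 3).
Answer: -3*log(z - 1) + 3*log(z + 1) - 3*log(z + 3).


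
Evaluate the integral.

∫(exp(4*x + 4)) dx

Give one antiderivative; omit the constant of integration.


Answer: exp(4*x + 4)/4.


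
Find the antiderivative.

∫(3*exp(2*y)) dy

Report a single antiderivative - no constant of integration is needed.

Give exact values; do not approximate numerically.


Answer: 3*exp(2*y)/2.


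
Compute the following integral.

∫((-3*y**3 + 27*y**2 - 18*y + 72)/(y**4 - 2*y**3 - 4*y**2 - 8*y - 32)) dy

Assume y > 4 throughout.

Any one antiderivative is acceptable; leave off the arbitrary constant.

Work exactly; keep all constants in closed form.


Answer: 2*log(y - 4) - 5*log(y + 2) + 3*atan(y/2)/2.


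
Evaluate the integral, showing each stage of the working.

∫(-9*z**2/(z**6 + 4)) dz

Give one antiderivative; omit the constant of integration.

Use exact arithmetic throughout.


Step 1. Substitute u = z**3, turning ∫(-9*z**2/(z**6 + 4)) dz into ∫(-3/(u**2 + 4)) du: now ∫(-3/(u**2 + 4)) du.
Step 2. Evaluate the standard form: now -3*atan(u/2)/2.
Step 3. Substitute back u = z**3: now -3*atan(z**3/2)/2.
Answer: -3*atan(z**3/2)/2.


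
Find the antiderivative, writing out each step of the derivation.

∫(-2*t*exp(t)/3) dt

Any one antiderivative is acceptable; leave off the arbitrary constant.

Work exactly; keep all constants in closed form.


Step 1. Integrate ∫(-2*t*exp(t)/3) dt by parts with u = t, dv = (-2*exp(t)/3) dt, so v = -2*exp(t)/3: now -2*t*exp(t)/3 + ∫(2*exp(t)/3) dt.
Step 2. Evaluate the standard form: now -2*t*exp(t)/3 + 2*exp(t)/3.
Answer: -2*t*exp(t)/3 + 2*exp(t)/3.


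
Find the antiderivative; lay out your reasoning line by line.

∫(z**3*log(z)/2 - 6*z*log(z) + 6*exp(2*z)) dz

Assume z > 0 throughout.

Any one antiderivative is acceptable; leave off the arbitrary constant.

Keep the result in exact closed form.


Step 1. Rewrite: now ∫(-6*z*log(z)) dz + ∫(z**3*log(z)/2) dz + ∫(6*exp(2*z)) dz.
Step 2. Evaluate the standard form: now 3*exp(2*z) + ∫(-6*z*log(z)) dz + ∫(z**3*log(z)/2) dz.
Step 3. Integrate ∫(-6*z*log(z)) dz by parts with u = log(z), dv = (-6*z) dz, so v = -3*z**2 [assuming z > 0]: now -3*z**2*log(z) + 3*exp(2*z) + ∫(3*z) dz + ∫(z**3*log(z)/2) dz.
Step 4. Evaluate the standard form: now -3*z**2*log(z) + 3*z**2/2 + 3*exp(2*z) + ∫(z**3*log(z)/2) dz.
Step 5. Integrate ∫(z**3*log(z)/2) dz by parts with u = log(z), dv = (z**3/2) dz, so v = z**4/8 [assuming z > 0]: now z**4*log(z)/8 - 3*z**2*log(z) + 3*z**2/2 + 3*exp(2*z) + ∫(-z**3/8) dz.
Step 6. Evaluate the standard form: now z**4*log(z)/8 - z**4/32 - 3*z**2*log(z) + 3*z**2/2 + 3*exp(2*z).
Answer: z**4*log(z)/8 - z**4/32 - 3*z**2*log(z) + 3*z**2/2 + 3*exp(2*z).


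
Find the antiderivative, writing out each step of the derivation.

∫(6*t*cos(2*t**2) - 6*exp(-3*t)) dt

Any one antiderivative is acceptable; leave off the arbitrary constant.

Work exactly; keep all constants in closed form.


Step 1. Rewrite: now ∫(6*t*cos(2*t**2)) dt + ∫(-6*exp(-3*t)) dt.
Step 2. Substitute u = t**2, turning ∫(6*t*cos(2*t**2)) dt into ∫(3*cos(2*u)) du: now ∫(-6*exp(-3*t)) dt + ∫(3*cos(2*u)) du.
Step 3. Evaluate the standard form: now 3*sin(2*u)/2 + ∫(-6*exp(-3*t)) dt.
Step 4. Substitute back u = t**2: now 3*sin(2*t**2)/2 + ∫(-6*exp(-3*t)) dt.
Step 5. Evaluate the standard form: now 3*sin(2*t**2)/2 + 2*exp(-3*t).
Answer: 3*sin(2*t**2)/2 + 2*exp(-3*t).


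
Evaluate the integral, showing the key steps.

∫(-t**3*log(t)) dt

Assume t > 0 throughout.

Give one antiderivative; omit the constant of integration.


Step 1. Integrate ∫(-t**3*log(t)) dt by parts with u = log(t), dv = (-t**3) dt, so v = -t**4/4 [assuming t > 0]: now -t**4*log(t)/4 + ∫(t**3/4) dt.
Step 2. Evaluate the standard form: now -t**4*log(t)/4 + t**4/16.
Answer: -t**4*log(t)/4 + t**4/16.


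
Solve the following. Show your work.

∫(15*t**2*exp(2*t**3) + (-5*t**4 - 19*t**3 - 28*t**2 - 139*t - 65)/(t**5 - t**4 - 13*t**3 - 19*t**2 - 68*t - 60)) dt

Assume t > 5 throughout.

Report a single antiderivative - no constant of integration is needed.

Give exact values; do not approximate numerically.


Step 1. Rewrite: now ∫(15*t**2*exp(2*t**3)) dt + ∫((-5*t**4 - 19*t**3 - 28*t**2 - 139*t - 65)/(t**5 - t**4 - 13*t**3 - 19*t**2 - 68*t - 60)) dt.
Step 2. Substitute u = t**3, turning ∫(15*t**2*exp(2*t**3)) dt into ∫(5*exp(2*u)) du: now ∫((-5*t**4 - 19*t**3 - 28*t**2 - 139*t - 65)/(t**5 - t**4 - 13*t**3 - 19*t**2 - 68*t - 60)) dt + ∫(5*exp(2*u)) du.
Step 3. Evaluate the standard form: now 5*exp(2*u)/2 + ∫((-5*t**4 - 19*t**3 - 28*t**2 - 139*t - 65)/(t**5 - t**4 - 13*t**3 - 19*t**2 - 68*t - 60)) dt.
Step 4. Substitute back u = t**3: now 5*exp(2*t**3)/2 + ∫((-5*t**4 - 19*t**3 - 28*t**2 - 139*t - 65)/(t**5 - t**4 - 13*t**3 - 19*t**2 - 68*t - 60)) dt.
Step 5. Decompose ∫((-5*t**4 - 19*t**3 - 28*t**2 - 139*t - 65)/(t**5 - t**4 - 13*t**3 - 19*t**2 - 68*t - 60)) dt by partial fractions, (-5*t**4 - 19*t**3 - 28*t**2 - 139*t - 65)/(t**5 - t**4 - 13*t**3 - 19*t**2 - 68*t - 60) = 3/(t**2 + 4) + 1/(t + 3) - 1/(t + 1) - 5/(t - 5): now 5*exp(2*t**3)/2 + ∫(-5/(t - 5)) dt + ∫(-1/(t + 1)) dt + ∫(1/(t + 3)) dt + ∫(3/(t**2 + 4)) dt.
Step 6. Evaluate the standard form [assuming t > 5]: now 5*exp(2*t**3)/2 - 5*log(t - 5) + ∫(-1/(t + 1)) dt + ∫(1/(t + 3)) dt + ∫(3/(t**2 + 4)) dt.
Step 7. Evaluate the standard form [assuming t > -3]: now 5*exp(2*t**3)/2 - 5*log(t - 5) + log(t + 3) + ∫(-1/(t + 1)) dt + ∫(3/(t**2 + 4)) dt.
Step 8. Evaluate the standard form [assuming t > -1]: now 5*exp(2*t**3)/2 - 5*log(t - 5) - log(t + 1) + log(t + 3) + ∫(3/(t**2 + 4)) dt.
Step 9. Evaluate the standard form: now 5*exp(2*t**3)/2 - 5*log(t - 5) - log(t + 1) + log(t + 3) + 3*atan(t/2)/2.
Answer: 5*exp(2*t**3)/2 - 5*log(t - 5) - log(t + 1) + log(t + 3) + 3*atan(t/2)/2.


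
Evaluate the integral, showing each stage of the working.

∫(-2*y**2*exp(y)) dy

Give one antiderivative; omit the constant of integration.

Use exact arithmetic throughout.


Step 1. Integrate ∫(-2*y**2*exp(y)) dy by parts with u = y**2, dv = (-2*exp(y)) dy, so v = -2*exp(y): now -2*y**2*exp(y) + ∫(4*y*exp(y)) dy.
Step 2. Integrate ∫(4*y*exp(y)) dy by parts with u = y, dv = (4*exp(y)) dy, so v = 4*exp(y): now -2*y**2*exp(y) + 4*y*exp(y) + ∫(-4*exp(y)) dy.
Step 3. Evaluate the standard form: now -2*y**2*exp(y) + 4*y*exp(y) - 4*exp(y).
Answer: -2*y**2*exp(y) + 4*y*exp(y) - 4*exp(y).


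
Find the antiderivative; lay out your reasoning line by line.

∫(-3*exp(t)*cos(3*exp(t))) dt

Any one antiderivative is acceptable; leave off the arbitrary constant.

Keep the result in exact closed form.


Step 1. Substitute u = exp(t), turning ∫(-3*exp(t)*cos(3*exp(t))) dt into ∫(-3*cos(3*u)) du: now ∫(-3*cos(3*u)) du.
Step 2. Evaluate the standard form: now -sin(3*u).
Step 3. Substitute back u = exp(t): now -sin(3*exp(t)).
Answer: -sin(3*exp(t)).


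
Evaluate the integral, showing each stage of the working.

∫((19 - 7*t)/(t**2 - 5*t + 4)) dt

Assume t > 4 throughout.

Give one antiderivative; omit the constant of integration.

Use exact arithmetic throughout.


Step 1. Decompose ∫((19 - 7*t)/(t**2 - 5*t + 4)) dt by partial fractions, (19 - 7*t)/(t**2 - 5*t + 4) = -4/(t - 1) - 3/(t - 4): now ∫(-3/(t - 4)) dt + ∫(-4/(t - 1)) dt.
Step 2. Evaluate the standard form [assuming t > 4]: now -3*log(t - 4) + ∫(-4/(t - 1)) dt.
Step 3. Evaluate the standard form [assuming t > 1]: now -3*log(t - 4) - 4*log(t - 1).
Answer: -3*log(t - 4) - 4*log(t - 1).


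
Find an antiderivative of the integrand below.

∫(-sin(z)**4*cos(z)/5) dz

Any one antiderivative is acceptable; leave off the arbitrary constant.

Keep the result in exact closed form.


Answer: -sin(z)**5/25.


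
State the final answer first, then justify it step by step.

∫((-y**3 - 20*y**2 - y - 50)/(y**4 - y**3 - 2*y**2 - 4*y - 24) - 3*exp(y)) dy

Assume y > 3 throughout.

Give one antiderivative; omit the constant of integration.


The answer is -3*exp(y) - 4*log(y - 3) + 3*log(y + 2) - 3*atan(y/2)/2.
Step 1. Rewrite: now ∫((-y**3 - 20*y**2 - y - 50)/(y**4 - y**3 - 2*y**2 - 4*y - 24)) dy + ∫(-3*exp(y)) dy.
Step 2. Decompose ∫((-y**3 - 20*y**2 - y - 50)/(y**4 - y**3 - 2*y**2 - 4*y - 24)) dy by partial fractions, (-y**3 - 20*y**2 - y - 50)/(y**4 - y**3 - 2*y**2 - 4*y - 24) = -3/(y**2 + 4) + 3/(y + 2) - 4/(y - 3): now ∫(-4/(y - 3)) dy + ∫(3/(y + 2)) dy + ∫(-3/(y**2 + 4)) dy + ∫(-3*exp(y)) dy.
Step 3. Evaluate the standard form [assuming y > 3]: now -4*log(y - 3) + ∫(3/(y + 2)) dy + ∫(-3/(y**2 + 4)) dy + ∫(-3*exp(y)) dy.
Step 4. Evaluate the standard form [assuming y > -2]: now -4*log(y - 3) + 3*log(y + 2) + ∫(-3/(y**2 + 4)) dy + ∫(-3*exp(y)) dy.
Step 5. Evaluate the standard form: now -4*log(y - 3) + 3*log(y + 2) - 3*atan(y/2)/2 + ∫(-3*exp(y)) dy.
Step 6. Evaluate the standard form: now -3*exp(y) - 4*log(y - 3) + 3*log(y + 2) - 3*atan(y/2)/2.
Answer: -3*exp(y) - 4*log(y - 3) + 3*log(y + 2) - 3*atan(y/2)/2.


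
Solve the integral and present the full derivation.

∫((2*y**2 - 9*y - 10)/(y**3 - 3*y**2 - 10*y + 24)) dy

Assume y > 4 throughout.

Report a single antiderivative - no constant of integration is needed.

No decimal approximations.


Step 1. Decompose ∫((2*y**2 - 9*y - 10)/(y**3 - 3*y**2 - 10*y + 24)) dy by partial fractions, (2*y**2 - 9*y - 10)/(y**3 - 3*y**2 - 10*y + 24) = 1/(y + 3) + 2/(y - 2) - 1/(y - 4): now ∫(-1/(y - 4)) dy + ∫(2/(y - 2)) dy + ∫(1/(y + 3)) dy.
Step 2. Evaluate the standard form [assuming y > 2]: now 2*log(y - 2) + ∫(-1/(y - 4)) dy + ∫(1/(y + 3)) dy.
Step 3. Evaluate the standard form [assuming y > 4]: now -log(y - 4) + 2*log(y - 2) + ∫(1/(y + 3)) dy.
Step 4. Evaluate the standard form [assuming y > -3]: now -log(y - 4) + 2*log(y - 2) + log(y + 3).
Answer: -log(y - 4) + 2*log(y - 2) + log(y + 3).


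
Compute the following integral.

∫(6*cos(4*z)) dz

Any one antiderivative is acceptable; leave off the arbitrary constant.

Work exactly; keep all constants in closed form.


Answer: 3*sin(4*z)/2.


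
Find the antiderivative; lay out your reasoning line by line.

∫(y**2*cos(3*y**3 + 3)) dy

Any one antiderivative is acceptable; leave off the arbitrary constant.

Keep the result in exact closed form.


Step 1. Substitute u = y**3 + 1, turning ∫(y**2*cos(3*y**3 + 3)) dy into ∫(cos(3*u)/3) du: now ∫(cos(3*u)/3) du.
Step 2. Evaluate the standard form: now sin(3*u)/9.
Step 3. Substitute back u = y**3 + 1: now sin(3*y**3 + 3)/9.
Answer: sin(3*y**3 + 3)/9.


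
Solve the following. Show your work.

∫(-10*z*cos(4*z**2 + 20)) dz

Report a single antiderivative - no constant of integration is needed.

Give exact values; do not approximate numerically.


Step 1. Substitute u = z**2 + 5, turning ∫(-10*z*cos(4*z**2 + 20)) dz into ∫(-5*cos(4*u)) du: now ∫(-5*cos(4*u)) du.
Step 2. Evaluate the standard form: now -5*sin(4*u)/4.
Step 3. Substitute back u = z**2 + 5: now -5*sin(4*z**2 + 20)/4.
Answer: -5*sin(4*z**2 + 20)/4.


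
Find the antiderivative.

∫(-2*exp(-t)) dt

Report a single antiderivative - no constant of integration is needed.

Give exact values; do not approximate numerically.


Answer: 2*exp(-t).


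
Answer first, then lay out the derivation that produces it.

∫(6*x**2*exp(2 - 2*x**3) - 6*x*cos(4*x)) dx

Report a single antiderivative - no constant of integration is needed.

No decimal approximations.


The answer is -3*x*sin(4*x)/2 - exp(2 - 2*x**3) - 3*cos(4*x)/8.
Step 1. Rewrite: now ∫(-6*x*cos(4*x)) dx + ∫(6*x**2*exp(2 - 2*x**3)) dx.
Step 2. Substitute u = x**3 - 1, turning ∫(6*x**2*exp(2 - 2*x**3)) dx into ∫(2*exp(-2*u)) du: now ∫(-6*x*cos(4*x)) dx + ∫(2*exp(-2*u)) du.
Step 3. Evaluate the standard form: now ∫(-6*x*cos(4*x)) dx - exp(-2*u).
Step 4. Substitute back u = x**3 - 1: now -exp(2 - 2*x**3) + ∫(-6*x*cos(4*x)) dx.
Step 5. Integrate ∫(-6*x*cos(4*x)) dx by parts with u = x, dv = (-6*cos(4*x)) dx, so v = -3*sin(4*x)/2: now -3*x*sin(4*x)/2 - exp(2 - 2*x**3) + ∫(3*sin(4*x)/2) dx.
Step 6. Evaluate the standard form: now -3*x*sin(4*x)/2 - exp(2 - 2*x**3) - 3*cos(4*x)/8.
Answer: -3*x*sin(4*x)/2 - exp(2 - 2*x**3) - 3*cos(4*x)/8.


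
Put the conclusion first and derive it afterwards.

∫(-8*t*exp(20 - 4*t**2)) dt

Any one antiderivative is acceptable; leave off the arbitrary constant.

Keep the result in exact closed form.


The answer is exp(20 - 4*t**2).
Step 1. Substitute u = t**2 - 5, turning ∫(-8*t*exp(20 - 4*t**2)) dt into ∫(-4*exp(-4*u)) du: now ∫(-4*exp(-4*u)) du.
Step 2. Evaluate the standard form: now exp(-4*u).
Step 3. Substitute back u = t**2 - 5: now exp(20 - 4*t**2).
Answer: exp(20 - 4*t**2).


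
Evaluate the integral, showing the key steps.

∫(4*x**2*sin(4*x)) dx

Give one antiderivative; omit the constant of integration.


Step 1. Integrate ∫(4*x**2*sin(4*x)) dx by parts with u = x**2, dv = (4*sin(4*x)) dx, so v = -cos(4*x): now -x**2*cos(4*x) + ∫(2*x*cos(4*x)) dx.
Step 2. Integrate ∫(2*x*cos(4*x)) dx by parts with u = x, dv = (2*cos(4*x)) dx, so v = sin(4*x)/2: now -x**2*cos(4*x) + x*sin(4*x)/2 + ∫(-sin(4*x)/2) dx.
Step 3. Evaluate the standard form: now -x**2*cos(4*x) + x*sin(4*x)/2 + cos(4*x)/8.
Answer: -x**2*cos(4*x) + x*sin(4*x)/2 + cos(4*x)/8.


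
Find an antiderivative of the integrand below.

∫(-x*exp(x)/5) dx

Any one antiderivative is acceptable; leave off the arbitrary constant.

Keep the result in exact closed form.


Answer: -x*exp(x)/5 + exp(x)/5.


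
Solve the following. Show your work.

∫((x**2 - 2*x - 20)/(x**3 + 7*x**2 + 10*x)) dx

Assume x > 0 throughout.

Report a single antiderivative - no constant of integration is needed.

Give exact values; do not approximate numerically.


Step 1. Decompose ∫((x**2 - 2*x - 20)/(x**3 + 7*x**2 + 10*x)) dx by partial fractions, (x**2 - 2*x - 20)/(x**3 + 7*x**2 + 10*x) = 1/(x + 5) + 2/(x + 2) - 2/x: now ∫(-2/x) dx + ∫(2/(x + 2)) dx + ∫(1/(x + 5)) dx.
Step 2. Evaluate the standard form [assuming x > -5]: now log(x + 5) + ∫(-2/x) dx + ∫(2/(x + 2)) dx.
Step 3. Evaluate the standard form [assuming x > 0]: now -2*log(x) + log(x + 5) + ∫(2/(x + 2)) dx.
Step 4. Evaluate the standard form [assuming x > -2]: now -2*log(x) + 2*log(x + 2) + log(x + 5).
Answer: -2*log(x) + 2*log(x + 2) + log(x + 5).


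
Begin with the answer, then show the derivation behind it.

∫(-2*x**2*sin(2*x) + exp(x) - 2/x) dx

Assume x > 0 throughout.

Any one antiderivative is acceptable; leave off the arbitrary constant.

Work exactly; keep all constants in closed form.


The answer is x**2*cos(2*x) - x*sin(2*x) + exp(x) - 2*log(x) - cos(2*x)/2.
Step 1. Rewrite: now ∫(-2/x) dx + ∫(-2*x**2*sin(2*x)) dx + ∫(exp(x)) dx.
Step 2. Evaluate the standard form: now exp(x) + ∫(-2/x) dx + ∫(-2*x**2*sin(2*x)) dx.
Step 3. Evaluate the standard form [assuming x > 0]: now exp(x) - 2*log(x) + ∫(-2*x**2*sin(2*x)) dx.
Step 4. Integrate ∫(-2*x**2*sin(2*x)) dx by parts with u = x**2, dv = (-2*sin(2*x)) dx, so v = cos(2*x): now x**2*cos(2*x) + exp(x) - 2*log(x) + ∫(-2*x*cos(2*x)) dx.
Step 5. Integrate ∫(-2*x*cos(2*x)) dx by parts with u = x, dv = (-2*cos(2*x)) dx, so v = -sin(2*x): now x**2*cos(2*x) - x*sin(2*x) + exp(x) - 2*log(x) + ∫(sin(2*x)) dx.
Step 6. Evaluate the standard form: now x**2*cos(2*x) - x*sin(2*x) + exp(x) - 2*log(x) - cos(2*x)/2.
Answer: x**2*cos(2*x) - x*sin(2*x) + exp(x) - 2*log(x) - cos(2*x)/2.


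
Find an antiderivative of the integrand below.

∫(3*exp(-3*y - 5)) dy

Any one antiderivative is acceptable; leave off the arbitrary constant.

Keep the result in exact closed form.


Answer: -exp(-3*y - 5).


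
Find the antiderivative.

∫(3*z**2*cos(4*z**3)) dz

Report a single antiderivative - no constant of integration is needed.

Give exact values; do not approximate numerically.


Answer: sin(4*z**3)/4.


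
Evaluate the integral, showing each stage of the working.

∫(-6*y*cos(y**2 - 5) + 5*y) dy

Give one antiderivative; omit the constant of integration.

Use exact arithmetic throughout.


Step 1. Rewrite: now ∫(5*y) dy + ∫(-6*y*cos(y**2 - 5)) dy.
Step 2. Substitute u = y**2 - 5, turning ∫(-6*y*cos(y**2 - 5)) dy into ∫(-3*cos(u)) du: now ∫(5*y) dy + ∫(-3*cos(u)) du.
Step 3. Evaluate the standard form: now -3*sin(u) + ∫(5*y) dy.
Step 4. Substitute back u = y**2 - 5: now -3*sin(y**2 - 5) + ∫(5*y) dy.
Step 5. Evaluate the standard form: now 5*y**2/2 - 3*sin(y**2 - 5).
Answer: 5*y**2/2 - 3*sin(y**2 - 5).


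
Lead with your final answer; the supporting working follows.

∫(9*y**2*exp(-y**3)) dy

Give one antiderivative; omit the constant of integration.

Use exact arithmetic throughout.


The answer is -3*exp(-y**3).
Step 1. Substitute u = y**3, turning ∫(9*y**2*exp(-y**3)) dy into ∫(3*exp(-u)) du: now ∫(3*exp(-u)) du.
Step 2. Evaluate the standard form: now -3*exp(-u).
Step 3. Substitute back u = y**3: now -3*exp(-y**3).
Answer: -3*exp(-y**3).


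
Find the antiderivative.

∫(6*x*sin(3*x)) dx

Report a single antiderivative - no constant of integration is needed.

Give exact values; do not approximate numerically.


Answer: -2*x*cos(3*x) + 2*sin(3*x)/3.


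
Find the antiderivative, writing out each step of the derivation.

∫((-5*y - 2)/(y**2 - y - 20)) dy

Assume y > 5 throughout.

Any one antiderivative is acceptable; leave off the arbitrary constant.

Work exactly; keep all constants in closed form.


Step 1. Decompose ∫((-5*y - 2)/(y**2 - y - 20)) dy by partial fractions, (-5*y - 2)/(y**2 - y - 20) = -2/(y + 4) - 3/(y - 5): now ∫(-3/(y - 5)) dy + ∫(-2/(y + 4)) dy.
Step 2. Evaluate the standard form [assuming y > -4]: now -2*log(y + 4) + ∫(-3/(y - 5)) dy.
Step 3. Evaluate the standard form [assuming y > 5]: now -3*log(y - 5) - 2*log(y + 4).
Answer: -3*log(y - 5) - 2*log(y + 4).


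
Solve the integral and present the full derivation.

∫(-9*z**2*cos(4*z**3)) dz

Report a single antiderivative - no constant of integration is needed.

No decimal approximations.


Step 1. Substitute u = z**3, turning ∫(-9*z**2*cos(4*z**3)) dz into ∫(-3*cos(4*u)) du: now ∫(-3*cos(4*u)) du.
Step 2. Evaluate the standard form: now -3*sin(4*u)/4.
Step 3. Substitute back u = z**3: now -3*sin(4*z**3)/4.
Answer: -3*sin(4*z**3)/4.


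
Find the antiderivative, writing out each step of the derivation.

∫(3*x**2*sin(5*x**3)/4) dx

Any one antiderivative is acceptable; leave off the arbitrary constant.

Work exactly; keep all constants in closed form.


Step 1. Substitute u = x**3, turning ∫(3*x**2*sin(5*x**3)/4) dx into ∫(sin(5*u)/4) du: now ∫(sin(5*u)/4) du.
Step 2. Evaluate the standard form: now -cos(5*u)/20.
Step 3. Substitute back u = x**3: now -cos(5*x**3)/20.
Answer: -cos(5*x**3)/20.


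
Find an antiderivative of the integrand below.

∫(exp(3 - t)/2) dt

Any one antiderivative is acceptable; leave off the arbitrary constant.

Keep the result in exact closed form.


Answer: -exp(3 - t)/2.


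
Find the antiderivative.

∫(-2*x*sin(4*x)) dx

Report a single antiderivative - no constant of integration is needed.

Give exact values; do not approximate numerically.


Answer: x*cos(4*x)/2 - sin(4*x)/8.


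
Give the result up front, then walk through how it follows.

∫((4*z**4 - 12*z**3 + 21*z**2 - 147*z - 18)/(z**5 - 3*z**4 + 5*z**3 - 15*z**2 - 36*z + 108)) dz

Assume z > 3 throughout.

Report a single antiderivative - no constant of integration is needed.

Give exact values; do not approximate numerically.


The answer is -3*log(z - 3) + 5*log(z - 2) + 2*log(z + 2) + atan(z/3).
Step 1. Decompose ∫((4*z**4 - 12*z**3 + 21*z**2 - 147*z - 18)/(z**5 - 3*z**4 + 5*z**3 - 15*z**2 - 36*z + 108)) dz by partial fractions, (4*z**4 - 12*z**3 + 21*z**2 - 147*z - 18)/(z**5 - 3*z**4 + 5*z**3 - 15*z**2 - 36*z + 108) = 3/(z**2 + 9) + 2/(z + 2) + 5/(z - 2) - 3/(z - 3): now ∫(-3/(z - 3)) dz + ∫(5/(z - 2)) dz + ∫(2/(z + 2)) dz + ∫(3/(z**2 + 9)) dz.
Step 2. Evaluate the standard form [assuming z > -2]: now 2*log(z + 2) + ∫(-3/(z - 3)) dz + ∫(5/(z - 2)) dz + ∫(3/(z**2 + 9)) dz.
Step 3. Evaluate the standard form [assuming z > 3]: now -3*log(z - 3) + 2*log(z + 2) + ∫(5/(z - 2)) dz + ∫(3/(z**2 + 9)) dz.
Step 4. Evaluate the standard form [assuming z > 2]: now -3*log(z - 3) + 5*log(z - 2) + 2*log(z + 2) + ∫(3/(z**2 + 9)) dz.
Step 5. Evaluate the standard form: now -3*log(z - 3) + 5*log(z - 2) + 2*log(z + 2) + atan(z/3).
Answer: -3*log(z - 3) + 5*log(z - 2) + 2*log(z + 2) + atan(z/3).


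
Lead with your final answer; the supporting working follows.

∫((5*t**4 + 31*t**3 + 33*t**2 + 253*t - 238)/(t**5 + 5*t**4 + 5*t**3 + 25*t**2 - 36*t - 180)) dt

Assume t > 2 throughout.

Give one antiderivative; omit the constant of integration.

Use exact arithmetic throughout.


The answer is 2*log(t - 2) + 5*log(t + 2) - 2*log(t + 5) + 2*atan(t/3)/3.
Step 1. Decompose ∫((5*t**4 + 31*t**3 + 33*t**2 + 253*t - 238)/(t**5 + 5*t**4 + 5*t**3 + 25*t**2 - 36*t - 180)) dt by partial fractions, (5*t**4 + 31*t**3 + 33*t**2 + 253*t - 238)/(t**5 + 5*t**4 + 5*t**3 + 25*t**2 - 36*t - 180) = 2/(t**2 + 9) - 2/(t + 5) + 5/(t + 2) + 2/(t - 2): now ∫(2/(t - 2)) dt + ∫(5/(t + 2)) dt + ∫(-2/(t + 5)) dt + ∫(2/(t**2 + 9)) dt.
Step 2. Evaluate the standard form [assuming t > -2]: now 5*log(t + 2) + ∫(2/(t - 2)) dt + ∫(-2/(t + 5)) dt + ∫(2/(t**2 + 9)) dt.
Step 3. Evaluate the standard form [assuming t > -5]: now 5*log(t + 2) - 2*log(t + 5) + ∫(2/(t - 2)) dt + ∫(2/(t**2 + 9)) dt.
Step 4. Evaluate the standard form [assuming t > 2]: now 2*log(t - 2) + 5*log(t + 2) - 2*log(t + 5) + ∫(2/(t**2 + 9)) dt.
Step 5. Evaluate the standard form: now 2*log(t - 2) + 5*log(t + 2) - 2*log(t + 5) + 2*atan(t/3)/3.
Answer: 2*log(t - 2) + 5*log(t + 2) - 2*log(t + 5) + 2*atan(t/3)/3.


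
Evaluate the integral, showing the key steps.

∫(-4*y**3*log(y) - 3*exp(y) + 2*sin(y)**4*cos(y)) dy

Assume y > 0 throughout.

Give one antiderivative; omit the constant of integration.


Step 1. Rewrite: now ∫(-4*y**3*log(y)) dy + ∫(2*sin(y)**4*cos(y)) dy + ∫(-3*exp(y)) dy.
Step 2. Substitute u = sin(y), turning ∫(2*sin(y)**4*cos(y)) dy into ∫(2*u**4) du: now ∫(2*u**4) du + ∫(-4*y**3*log(y)) dy + ∫(-3*exp(y)) dy.
Step 3. Evaluate the standard form: now 2*u**5/5 + ∫(-4*y**3*log(y)) dy + ∫(-3*exp(y)) dy.
Step 4. Substitute back u = sin(y): now 2*sin(y)**5/5 + ∫(-4*y**3*log(y)) dy + ∫(-3*exp(y)) dy.
Step 5. Evaluate the standard form: now -3*exp(y) + 2*sin(y)**5/5 + ∫(-4*y**3*log(y)) dy.
Step 6. Integrate ∫(-4*y**3*log(y)) dy by parts with u = log(y), dv = (-4*y**3) dy, so v = -y**4 [assuming y > 0]: now -y**4*log(y) - 3*exp(y) + 2*sin(y)**5/5 + ∫(y**3) dy.
Step 7. Evaluate the standard form: now -y**4*log(y) + y**4/4 - 3*exp(y) + 2*sin(y)**5/5.
Answer: -y**4*log(y) + y**4/4 - 3*exp(y) + 2*sin(y)**5/5.


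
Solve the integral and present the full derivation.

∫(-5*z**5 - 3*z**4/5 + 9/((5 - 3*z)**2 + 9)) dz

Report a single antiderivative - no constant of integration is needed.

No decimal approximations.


Step 1. Rewrite: now ∫(-3*z**4/5) dz + ∫(-5*z**5) dz + ∫(9/((5 - 3*z)**2 + 9)) dz.
Step 2. Evaluate the standard form: now -5*z**6/6 + ∫(-3*z**4/5) dz + ∫(9/((5 - 3*z)**2 + 9)) dz.
Step 3. Substitute u = 5 - 3*z, turning ∫(9/((5 - 3*z)**2 + 9)) dz into ∫(-3/(u**2 + 9)) du: now -5*z**6/6 + ∫(-3*z**4/5) dz + ∫(-3/(u**2 + 9)) du.
Step 4. Evaluate the standard form: now -5*z**6/6 - atan(u/3) + ∫(-3*z**4/5) dz.
Step 5. Substitute back u = 5 - 3*z: now -5*z**6/6 + atan(z - 5/3) + ∫(-3*z**4/5) dz.
Step 6. Evaluate the standard form: now -5*z**6/6 - 3*z**5/25 + atan(z - 5/3).
Answer: -5*z**6/6 - 3*z**5/25 + atan(z - 5/3).


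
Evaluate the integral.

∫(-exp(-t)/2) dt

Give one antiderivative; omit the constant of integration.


Answer: exp(-t)/2.


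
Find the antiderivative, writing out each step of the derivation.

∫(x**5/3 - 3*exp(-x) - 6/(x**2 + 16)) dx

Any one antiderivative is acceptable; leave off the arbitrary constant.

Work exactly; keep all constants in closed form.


Step 1. Rewrite: now ∫(x**5/3) dx + ∫(-6/(x**2 + 16)) dx + ∫(-3*exp(-x)) dx.
Step 2. Evaluate the standard form: now -3*atan(x/4)/2 + ∫(x**5/3) dx + ∫(-3*exp(-x)) dx.
Step 3. Evaluate the standard form: now -3*atan(x/4)/2 + ∫(x**5/3) dx + 3*exp(-x).
Step 4. Evaluate the standard form: now x**6/18 - 3*atan(x/4)/2 + 3*exp(-x).
Answer: x**6/18 - 3*atan(x/4)/2 + 3*exp(-x).


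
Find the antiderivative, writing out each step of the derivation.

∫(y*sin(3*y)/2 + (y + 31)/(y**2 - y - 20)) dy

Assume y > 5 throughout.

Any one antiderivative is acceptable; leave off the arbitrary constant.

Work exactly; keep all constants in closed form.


Step 1. Rewrite: now ∫(y*sin(3*y)/2) dy + ∫((y + 31)/(y**2 - y - 20)) dy.
Step 2. Decompose ∫((y + 31)/(y**2 - y - 20)) dy by partial fractions, (y + 31)/(y**2 - y - 20) = -3/(y + 4) + 4/(y - 5): now ∫(y*sin(3*y)/2) dy + ∫(4/(y - 5)) dy + ∫(-3/(y + 4)) dy.
Step 3. Evaluate the standard form [assuming y > 5]: now 4*log(y - 5) + ∫(y*sin(3*y)/2) dy + ∫(-3/(y + 4)) dy.
Step 4. Evaluate the standard form [assuming y > -4]: now 4*log(y - 5) - 3*log(y + 4) + ∫(y*sin(3*y)/2) dy.
Step 5. Integrate ∫(y*sin(3*y)/2) dy by parts with u = y, dv = (sin(3*y)/2) dy, so v = -cos(3*y)/6: now -y*cos(3*y)/6 + 4*log(y - 5) - 3*log(y + 4) + ∫(cos(3*y)/6) dy.
Step 6. Evaluate the standard form: now -y*cos(3*y)/6 + 4*log(y - 5) - 3*log(y + 4) + sin(3*y)/18.
Answer: -y*cos(3*y)/6 + 4*log(y - 5) - 3*log(y + 4) + sin(3*y)/18.


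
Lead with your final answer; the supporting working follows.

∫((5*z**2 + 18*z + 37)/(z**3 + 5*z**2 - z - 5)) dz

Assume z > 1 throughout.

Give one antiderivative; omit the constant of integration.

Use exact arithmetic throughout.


The answer is 5*log(z - 1) - 3*log(z + 1) + 3*log(z + 5).
Step 1. Decompose ∫((5*z**2 + 18*z + 37)/(z**3 + 5*z**2 - z - 5)) dz by partial fractions, (5*z**2 + 18*z + 37)/(z**3 + 5*z**2 - z - 5) = 3/(z + 5) - 3/(z + 1) + 5/(z - 1): now ∫(5/(z - 1)) dz + ∫(-3/(z + 1)) dz + ∫(3/(z + 5)) dz.
Step 2. Evaluate the standard form [assuming z > -1]: now -3*log(z + 1) + ∫(5/(z - 1)) dz + ∫(3/(z + 5)) dz.
Step 3. Evaluate the standard form [assuming z > 1]: now 5*log(z - 1) - 3*log(z + 1) + ∫(3/(z + 5)) dz.
Step 4. Evaluate the standard form [assuming z > -5]: now 5*log(z - 1) - 3*log(z + 1) + 3*log(z + 5).
Answer: 5*log(z - 1) - 3*log(z + 1) + 3*log(z + 5).


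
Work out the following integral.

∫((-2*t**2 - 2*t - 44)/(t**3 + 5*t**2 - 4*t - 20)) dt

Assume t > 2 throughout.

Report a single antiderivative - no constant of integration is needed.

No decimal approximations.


Answer: -2*log(t - 2) + 4*log(t + 2) - 4*log(t + 5).


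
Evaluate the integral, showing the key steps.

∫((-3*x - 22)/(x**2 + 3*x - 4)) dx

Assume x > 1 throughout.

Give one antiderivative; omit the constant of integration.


Step 1. Decompose ∫((-3*x - 22)/(x**2 + 3*x - 4)) dx by partial fractions, (-3*x - 22)/(x**2 + 3*x - 4) = 2/(x + 4) - 5/(x - 1): now ∫(-5/(x - 1)) dx + ∫(2/(x + 4)) dx.
Step 2. Evaluate the standard form [assuming x > -4]: now 2*log(x + 4) + ∫(-5/(x - 1)) dx.
Step 3. Evaluate the standard form [assuming x > 1]: now -5*log(x - 1) + 2*log(x + 4).
Answer: -5*log(x - 1) + 2*log(x + 4).


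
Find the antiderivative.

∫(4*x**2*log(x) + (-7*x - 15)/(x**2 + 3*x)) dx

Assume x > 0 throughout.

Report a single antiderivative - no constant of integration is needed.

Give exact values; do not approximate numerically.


Answer: 4*x**3*log(x)/3 - 4*x**3/9 - 5*log(x) - 2*log(x + 3).


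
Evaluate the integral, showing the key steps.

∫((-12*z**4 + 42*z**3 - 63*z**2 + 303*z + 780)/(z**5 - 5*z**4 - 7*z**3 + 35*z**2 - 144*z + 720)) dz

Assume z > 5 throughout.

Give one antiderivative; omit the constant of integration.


Step 1. Decompose ∫((-12*z**4 + 42*z**3 - 63*z**2 + 303*z + 780)/(z**5 - 5*z**4 - 7*z**3 + 35*z**2 - 144*z + 720)) dz by partial fractions, (-12*z**4 + 42*z**3 - 63*z**2 + 303*z + 780)/(z**5 - 5*z**4 - 7*z**3 + 35*z**2 - 144*z + 720) = 3/(z**2 + 9) - 4/(z + 4) - 3/(z - 4) - 5/(z - 5): now ∫(-5/(z - 5)) dz + ∫(-3/(z - 4)) dz + ∫(-4/(z + 4)) dz + ∫(3/(z**2 + 9)) dz.
Step 2. Evaluate the standard form [assuming z > -4]: now -4*log(z + 4) + ∫(-5/(z - 5)) dz + ∫(-3/(z - 4)) dz + ∫(3/(z**2 + 9)) dz.
Step 3. Evaluate the standard form [assuming z > 5]: now -5*log(z - 5) - 4*log(z + 4) + ∫(-3/(z - 4)) dz + ∫(3/(z**2 + 9)) dz.
Step 4. Evaluate the standard form [assuming z > 4]: now -5*log(z - 5) - 3*log(z - 4) - 4*log(z + 4) + ∫(3/(z**2 + 9)) dz.
Step 5. Evaluate the standard form: now -5*log(z - 5) - 3*log(z - 4) - 4*log(z + 4) + atan(z/3).
Answer: -5*log(z - 5) - 3*log(z - 4) - 4*log(z + 4) + atan(z/3).
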